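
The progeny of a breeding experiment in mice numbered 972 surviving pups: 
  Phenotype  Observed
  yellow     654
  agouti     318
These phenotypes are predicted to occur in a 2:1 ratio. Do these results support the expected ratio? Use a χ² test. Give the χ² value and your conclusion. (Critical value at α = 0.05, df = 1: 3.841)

Total ratio parts = 3. Expected numbers out of 972:
  yellow: 972 × 2/3 = 648
  agouti: 972 × 1/3 = 324
χ² = Σ (O − E)² / E
  yellow: (654 − 648)² / 648 = 0.0556
  agouti: (318 − 324)² / 324 = 0.1111
χ² = 0.0556 + 0.1111 = 0.1667 ≈ 0.167
Degrees of freedom = 2 − 1 = 1; critical value at α = 0.05 is 3.841.
Since 0.167 < 3.841, we fail to reject the null hypothesis — the data are consistent with the 2:1 ratio.

0.167; consistent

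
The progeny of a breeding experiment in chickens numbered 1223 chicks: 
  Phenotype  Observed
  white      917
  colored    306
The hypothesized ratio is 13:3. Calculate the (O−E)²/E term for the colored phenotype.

Expected counts for N = 1223 under a 13:3 ratio (total parts = 16):
  white: 1223 × 13/16 = 993.6875
  colored: 1223 × 3/16 = 229.3125
Contribution of colored: (306 − 229.3125)² / 229.3125 = 25.6461

25.646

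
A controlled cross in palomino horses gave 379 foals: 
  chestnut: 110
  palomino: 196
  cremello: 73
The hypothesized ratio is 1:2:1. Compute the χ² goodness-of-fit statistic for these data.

Total ratio parts = 4. Expected numbers out of 379:
  chestnut: 379 × 1/4 = 94.75
  palomino: 379 × 2/4 = 189.5
  cremello: 379 × 1/4 = 94.75
χ² = Σ (O − E)² / E
  chestnut: (110 − 94.75)² / 94.75 = 2.4545
  palomino: (196 − 189.5)² / 189.5 = 0.2230
  cremello: (73 − 94.75)² / 94.75 = 4.9927
χ² = 2.4545 + 0.2230 + 4.9927 = 7.6702 ≈ 7.670

7.670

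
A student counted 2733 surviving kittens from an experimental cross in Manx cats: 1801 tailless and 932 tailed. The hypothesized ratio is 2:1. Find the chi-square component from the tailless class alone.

Under the 2:1 hypothesis (Σ ratio = 3, N = 2733):
  tailless: 2733 × 2/3 = 1822
  tailed: 2733 × 1/3 = 911
Contribution of tailless: (1801 − 1822)² / 1822 = 0.2420

0.242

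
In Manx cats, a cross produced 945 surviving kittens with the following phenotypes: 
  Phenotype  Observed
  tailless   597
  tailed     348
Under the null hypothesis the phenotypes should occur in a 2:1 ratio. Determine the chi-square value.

5.186

Expected counts for N = 945 under a 2:1 ratio (total parts = 3):
  tailless: 945 × 2/3 = 630
  tailed: 945 × 1/3 = 315
χ² = Σ (O − E)² / E
  tailless: (597 − 630)² / 630 = 1.7286
  tailed: (348 − 315)² / 315 = 3.4571
χ² = 1.7286 + 3.4571 = 5.1857 ≈ 5.186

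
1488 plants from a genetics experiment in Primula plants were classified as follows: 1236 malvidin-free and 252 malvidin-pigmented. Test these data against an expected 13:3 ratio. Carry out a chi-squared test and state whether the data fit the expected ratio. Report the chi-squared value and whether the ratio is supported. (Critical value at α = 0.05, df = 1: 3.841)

Total ratio parts = 16. Expected numbers out of 1488:
  malvidin-free: 1488 × 13/16 = 1209
  malvidin-pigmented: 1488 × 3/16 = 279
χ² = Σ (O − E)² / E
  malvidin-free: (1236 − 1209)² / 1209 = 0.6030
  malvidin-pigmented: (252 − 279)² / 279 = 2.6129
χ² = 0.6030 + 2.6129 = 3.2159 ≈ 3.216
Degrees of freedom = 2 − 1 = 1; critical value at α = 0.05 is 3.841.
Since 3.216 < 3.841, we fail to reject the null hypothesis — the data are consistent with the 13:3 ratio.

3.216; consistent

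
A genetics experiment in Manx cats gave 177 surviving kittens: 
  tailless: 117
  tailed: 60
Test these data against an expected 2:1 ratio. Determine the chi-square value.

Under the 2:1 hypothesis (Σ ratio = 3, N = 177):
  tailless: 177 × 2/3 = 118
  tailed: 177 × 1/3 = 59
χ² = Σ (O − E)² / E
  tailless: (117 − 118)² / 118 = 0.0085
  tailed: (60 − 59)² / 59 = 0.0169
χ² = 0.0085 + 0.0169 = 0.0254 ≈ 0.025

0.025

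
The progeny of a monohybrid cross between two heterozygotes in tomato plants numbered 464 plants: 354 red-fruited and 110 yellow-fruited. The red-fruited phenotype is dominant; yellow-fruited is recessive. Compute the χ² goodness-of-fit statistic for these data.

0.414

For a monohybrid cross between heterozygotes with complete dominance, the expected phenotypic ratio is 3:1.
Under the 3:1 hypothesis (Σ ratio = 4, N = 464):
  red-fruited: 464 × 3/4 = 348
  yellow-fruited: 464 × 1/4 = 116
χ² = Σ (O − E)² / E
  red-fruited: (354 − 348)² / 348 = 0.1034
  yellow-fruited: (110 − 116)² / 116 = 0.3103
χ² = 0.1034 + 0.3103 = 0.4137 ≈ 0.414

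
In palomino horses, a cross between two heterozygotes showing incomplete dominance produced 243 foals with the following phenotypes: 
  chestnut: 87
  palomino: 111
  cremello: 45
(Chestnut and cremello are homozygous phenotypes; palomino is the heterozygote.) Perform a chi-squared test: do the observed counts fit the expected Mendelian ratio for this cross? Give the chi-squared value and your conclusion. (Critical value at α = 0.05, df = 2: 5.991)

With incomplete dominance, a heterozygote × heterozygote cross gives a 1:2:1 phenotypic ratio.
Total ratio parts = 4. Expected numbers out of 243:
  chestnut: 243 × 1/4 = 60.75
  palomino: 243 × 2/4 = 121.5
  cremello: 243 × 1/4 = 60.75
χ² = Σ (O − E)² / E
  chestnut: (87 − 60.75)² / 60.75 = 11.3426
  palomino: (111 − 121.5)² / 121.5 = 0.9074
  cremello: (45 − 60.75)² / 60.75 = 4.0833
χ² = 11.3426 + 0.9074 + 4.0833 = 16.3333 ≈ 16.333
Degrees of freedom = 3 − 1 = 2; critical value at α = 0.05 is 5.991.
Since 16.333 > 5.991, we reject the null hypothesis — the data do not fit the 1:2:1 ratio.

16.333; not consistent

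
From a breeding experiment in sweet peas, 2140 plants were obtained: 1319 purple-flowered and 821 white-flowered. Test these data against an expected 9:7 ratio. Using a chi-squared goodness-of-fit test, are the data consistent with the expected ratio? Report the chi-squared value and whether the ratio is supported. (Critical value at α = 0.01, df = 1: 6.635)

25.221; not consistent

The 9:7 ratio has 16 parts, so with N = 2140 the expected counts are:
  purple-flowered: 2140 × 9/16 = 1203.75
  white-flowered: 2140 × 7/16 = 936.25
χ² = Σ (O − E)² / E
  purple-flowered: (1319 − 1203.75)² / 1203.75 = 11.0343
  white-flowered: (821 − 936.25)² / 936.25 = 14.1870
χ² = 11.0343 + 14.1870 = 25.2213 ≈ 25.221
Degrees of freedom = 2 − 1 = 1; critical value at α = 0.01 is 6.635.
Since 25.221 > 6.635, we reject the null hypothesis — the data do not fit the 9:7 ratio.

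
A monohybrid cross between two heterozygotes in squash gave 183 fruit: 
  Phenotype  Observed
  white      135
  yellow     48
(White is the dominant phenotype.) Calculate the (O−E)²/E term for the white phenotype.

For a monohybrid cross between heterozygotes with complete dominance, the expected phenotypic ratio is 3:1.
The 3:1 ratio has 4 parts, so with N = 183 the expected counts are:
  white: 183 × 3/4 = 137.25
  yellow: 183 × 1/4 = 45.75
Contribution of white: (135 − 137.25)² / 137.25 = 0.0369

0.037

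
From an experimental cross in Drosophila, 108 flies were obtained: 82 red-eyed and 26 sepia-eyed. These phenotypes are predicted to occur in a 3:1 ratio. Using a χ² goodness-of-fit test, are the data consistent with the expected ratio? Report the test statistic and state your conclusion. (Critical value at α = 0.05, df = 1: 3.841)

0.049; consistent

Expected counts for N = 108 under a 3:1 ratio (total parts = 4):
  red-eyed: 108 × 3/4 = 81
  sepia-eyed: 108 × 1/4 = 27
χ² = Σ (O − E)² / E
  red-eyed: (82 − 81)² / 81 = 0.0123
  sepia-eyed: (26 − 27)² / 27 = 0.0370
χ² = 0.0123 + 0.0370 = 0.0493 ≈ 0.049
Degrees of freedom = 2 − 1 = 1; critical value at α = 0.05 is 3.841.
Since 0.049 < 3.841, we fail to reject the null hypothesis — the data are consistent with the 3:1 ratio.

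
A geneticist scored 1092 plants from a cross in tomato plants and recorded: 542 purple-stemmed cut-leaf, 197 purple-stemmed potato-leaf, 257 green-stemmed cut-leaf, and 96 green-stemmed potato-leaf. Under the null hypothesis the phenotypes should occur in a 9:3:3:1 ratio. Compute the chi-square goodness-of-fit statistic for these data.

The 9:3:3:1 ratio has 16 parts, so with N = 1092 the expected counts are:
  purple-stemmed cut-leaf: 1092 × 9/16 = 614.25
  purple-stemmed potato-leaf: 1092 × 3/16 = 204.75
  green-stemmed cut-leaf: 1092 × 3/16 = 204.75
  green-stemmed potato-leaf: 1092 × 1/16 = 68.25
χ² = Σ (O − E)² / E
  purple-stemmed cut-leaf: (542 − 614.25)² / 614.25 = 8.4983
  purple-stemmed potato-leaf: (197 − 204.75)² / 204.75 = 0.2933
  green-stemmed cut-leaf: (257 − 204.75)² / 204.75 = 13.3336
  green-stemmed potato-leaf: (96 − 68.25)² / 68.25 = 11.2830
χ² = 8.4983 + 0.2933 + 13.3336 + 11.2830 = 33.4082 ≈ 33.408

33.408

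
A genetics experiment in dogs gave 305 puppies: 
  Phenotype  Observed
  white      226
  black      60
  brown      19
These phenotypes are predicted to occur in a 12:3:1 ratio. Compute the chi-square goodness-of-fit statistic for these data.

Total ratio parts = 16. Expected numbers out of 305:
  white: 305 × 12/16 = 228.75
  black: 305 × 3/16 = 57.1875
  brown: 305 × 1/16 = 19.0625
χ² = Σ (O − E)² / E
  white: (226 − 228.75)² / 228.75 = 0.0331
  black: (60 − 57.1875)² / 57.1875 = 0.1383
  brown: (19 − 19.0625)² / 19.0625 = 0.0002
χ² = 0.0331 + 0.1383 + 0.0002 = 0.1716 ≈ 0.172

0.172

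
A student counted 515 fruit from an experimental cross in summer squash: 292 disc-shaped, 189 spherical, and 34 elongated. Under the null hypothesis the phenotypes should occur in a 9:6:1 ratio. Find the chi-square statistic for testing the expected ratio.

Expected counts for N = 515 under a 9:6:1 ratio (total parts = 16):
  disc-shaped: 515 × 9/16 = 289.6875
  spherical: 515 × 6/16 = 193.125
  elongated: 515 × 1/16 = 32.1875
χ² = Σ (O − E)² / E
  disc-shaped: (292 − 289.6875)² / 289.6875 = 0.0185
  spherical: (189 − 193.125)² / 193.125 = 0.0881
  elongated: (34 − 32.1875)² / 32.1875 = 0.1021
χ² = 0.0185 + 0.0881 + 0.1021 = 0.2087 ≈ 0.209

0.209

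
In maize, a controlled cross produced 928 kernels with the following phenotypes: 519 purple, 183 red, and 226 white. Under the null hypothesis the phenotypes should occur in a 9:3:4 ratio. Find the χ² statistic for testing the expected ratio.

Expected counts for N = 928 under a 9:3:4 ratio (total parts = 16):
  purple: 928 × 9/16 = 522
  red: 928 × 3/16 = 174
  white: 928 × 4/16 = 232
χ² = Σ (O − E)² / E
  purple: (519 − 522)² / 522 = 0.0172
  red: (183 − 174)² / 174 = 0.4655
  white: (226 − 232)² / 232 = 0.1552
χ² = 0.0172 + 0.4655 + 0.1552 = 0.6379 ≈ 0.638

0.638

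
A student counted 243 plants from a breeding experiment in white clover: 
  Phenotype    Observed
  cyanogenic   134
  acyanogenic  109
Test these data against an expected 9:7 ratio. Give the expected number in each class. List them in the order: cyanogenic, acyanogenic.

136.6875, 106.3125

Total ratio parts = 16. Expected numbers out of 243:
  cyanogenic: 243 × 9/16 = 136.6875
  acyanogenic: 243 × 7/16 = 106.3125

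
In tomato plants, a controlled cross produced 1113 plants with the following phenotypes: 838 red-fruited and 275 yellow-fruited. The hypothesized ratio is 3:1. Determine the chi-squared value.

Expected counts for N = 1113 under a 3:1 ratio (total parts = 4):
  red-fruited: 1113 × 3/4 = 834.75
  yellow-fruited: 1113 × 1/4 = 278.25
χ² = Σ (O − E)² / E
  red-fruited: (838 − 834.75)² / 834.75 = 0.0127
  yellow-fruited: (275 − 278.25)² / 278.25 = 0.0380
χ² = 0.0127 + 0.0380 = 0.0507 ≈ 0.051

0.051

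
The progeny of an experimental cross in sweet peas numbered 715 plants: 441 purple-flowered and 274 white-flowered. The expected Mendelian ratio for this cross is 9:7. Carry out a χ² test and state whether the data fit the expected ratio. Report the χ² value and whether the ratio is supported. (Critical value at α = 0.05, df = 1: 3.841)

8.561; not consistent

Expected counts for N = 715 under a 9:7 ratio (total parts = 16):
  purple-flowered: 715 × 9/16 = 402.1875
  white-flowered: 715 × 7/16 = 312.8125
χ² = Σ (O − E)² / E
  purple-flowered: (441 − 402.1875)² / 402.1875 = 3.7455
  white-flowered: (274 − 312.8125)² / 312.8125 = 4.8157
χ² = 3.7455 + 4.8157 = 8.5612 ≈ 8.561
Degrees of freedom = 2 − 1 = 1; critical value at α = 0.05 is 3.841.
Since 8.561 > 3.841, we reject the null hypothesis — the data do not fit the 9:7 ratio.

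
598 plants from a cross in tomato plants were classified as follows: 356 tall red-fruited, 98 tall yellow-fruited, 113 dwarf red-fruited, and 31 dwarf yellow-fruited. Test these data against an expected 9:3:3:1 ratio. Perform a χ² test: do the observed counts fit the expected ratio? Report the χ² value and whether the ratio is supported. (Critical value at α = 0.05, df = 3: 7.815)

Under the 9:3:3:1 hypothesis (Σ ratio = 16, N = 598):
  tall red-fruited: 598 × 9/16 = 336.375
  tall yellow-fruited: 598 × 3/16 = 112.125
  dwarf red-fruited: 598 × 3/16 = 112.125
  dwarf yellow-fruited: 598 × 1/16 = 37.375
χ² = Σ (O − E)² / E
  tall red-fruited: (356 − 336.375)² / 336.375 = 1.1450
  tall yellow-fruited: (98 − 112.125)² / 112.125 = 1.7794
  dwarf red-fruited: (113 − 112.125)² / 112.125 = 0.0068
  dwarf yellow-fruited: (31 − 37.375)² / 37.375 = 1.0874
χ² = 1.1450 + 1.7794 + 0.0068 + 1.0874 = 4.0186 ≈ 4.019
Degrees of freedom = 4 − 1 = 3; critical value at α = 0.05 is 7.815.
Since 4.019 < 7.815, we fail to reject the null hypothesis — the data are consistent with the 9:3:3:1 ratio.

4.019; consistent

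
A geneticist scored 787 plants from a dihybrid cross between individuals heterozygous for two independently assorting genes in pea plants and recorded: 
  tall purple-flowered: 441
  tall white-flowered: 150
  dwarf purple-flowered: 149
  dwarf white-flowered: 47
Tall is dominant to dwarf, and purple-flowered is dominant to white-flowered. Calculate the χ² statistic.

A dihybrid F₂ with independent assortment and complete dominance at both loci gives a 9:3:3:1 phenotypic ratio.
Total ratio parts = 16. Expected numbers out of 787:
  tall purple-flowered: 787 × 9/16 = 442.6875
  tall white-flowered: 787 × 3/16 = 147.5625
  dwarf purple-flowered: 787 × 3/16 = 147.5625
  dwarf white-flowered: 787 × 1/16 = 49.1875
χ² = Σ (O − E)² / E
  tall purple-flowered: (441 − 442.6875)² / 442.6875 = 0.0064
  tall white-flowered: (150 − 147.5625)² / 147.5625 = 0.0403
  dwarf purple-flowered: (149 − 147.5625)² / 147.5625 = 0.0140
  dwarf white-flowered: (47 − 49.1875)² / 49.1875 = 0.0973
χ² = 0.0064 + 0.0403 + 0.0140 + 0.0973 = 0.158

0.158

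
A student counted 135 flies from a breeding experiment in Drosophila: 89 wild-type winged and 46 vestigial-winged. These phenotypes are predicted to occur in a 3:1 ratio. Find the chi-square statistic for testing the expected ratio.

The 3:1 ratio has 4 parts, so with N = 135 the expected counts are:
  wild-type winged: 135 × 3/4 = 101.25
  vestigial-winged: 135 × 1/4 = 33.75
χ² = Σ (O − E)² / E
  wild-type winged: (89 − 101.25)² / 101.25 = 1.4821
  vestigial-winged: (46 − 33.75)² / 33.75 = 4.4463
χ² = 1.4821 + 4.4463 = 5.9284 ≈ 5.928

5.928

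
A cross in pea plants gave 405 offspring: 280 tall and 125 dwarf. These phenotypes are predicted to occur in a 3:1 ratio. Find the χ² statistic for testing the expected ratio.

7.428

Total ratio parts = 4. Expected numbers out of 405:
  tall: 405 × 3/4 = 303.75
  dwarf: 405 × 1/4 = 101.25
χ² = Σ (O − E)² / E
  tall: (280 − 303.75)² / 303.75 = 1.8570
  dwarf: (125 − 101.25)² / 101.25 = 5.5710
χ² = 1.8570 + 5.5710 = 7.428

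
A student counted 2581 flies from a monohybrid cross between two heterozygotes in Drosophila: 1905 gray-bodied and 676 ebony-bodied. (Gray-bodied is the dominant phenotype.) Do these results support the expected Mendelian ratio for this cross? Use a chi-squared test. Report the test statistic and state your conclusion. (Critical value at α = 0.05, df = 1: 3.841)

For a monohybrid cross between heterozygotes with complete dominance, the expected phenotypic ratio is 3:1.
Total ratio parts = 4. Expected numbers out of 2581:
  gray-bodied: 2581 × 3/4 = 1935.75
  ebony-bodied: 2581 × 1/4 = 645.25
χ² = Σ (O − E)² / E
  gray-bodied: (1905 − 1935.75)² / 1935.75 = 0.4885
  ebony-bodied: (676 − 645.25)² / 645.25 = 1.4654
χ² = 0.4885 + 1.4654 = 1.9539 ≈ 1.954
Degrees of freedom = 2 − 1 = 1; critical value at α = 0.05 is 3.841.
Since 1.954 < 3.841, we fail to reject the null hypothesis — the data are consistent with the 3:1 ratio.

1.954; consistent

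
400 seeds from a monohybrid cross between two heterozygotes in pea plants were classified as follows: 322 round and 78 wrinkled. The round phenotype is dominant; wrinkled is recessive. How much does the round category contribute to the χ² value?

For a monohybrid cross between heterozygotes with complete dominance, the expected phenotypic ratio is 3:1.
Expected counts for N = 400 under a 3:1 ratio (total parts = 4):
  round: 400 × 3/4 = 300
  wrinkled: 400 × 1/4 = 100
Contribution of round: (322 − 300)² / 300 = 1.6133

1.613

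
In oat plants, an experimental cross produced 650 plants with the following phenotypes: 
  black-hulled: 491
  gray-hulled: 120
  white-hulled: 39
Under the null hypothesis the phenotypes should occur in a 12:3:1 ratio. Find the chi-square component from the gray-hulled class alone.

0.029

Expected counts for N = 650 under a 12:3:1 ratio (total parts = 16):
  black-hulled: 650 × 12/16 = 487.5
  gray-hulled: 650 × 3/16 = 121.875
  white-hulled: 650 × 1/16 = 40.625
Contribution of gray-hulled: (120 − 121.875)² / 121.875 = 0.0288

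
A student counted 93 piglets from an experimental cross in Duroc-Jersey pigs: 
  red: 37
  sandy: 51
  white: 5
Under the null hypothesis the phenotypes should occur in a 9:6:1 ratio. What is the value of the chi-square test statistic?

12.051

The 9:6:1 ratio has 16 parts, so with N = 93 the expected counts are:
  red: 93 × 9/16 = 52.3125
  sandy: 93 × 6/16 = 34.875
  white: 93 × 1/16 = 5.8125
χ² = Σ (O − E)² / E
  red: (37 − 52.3125)² / 52.3125 = 4.4822
  sandy: (51 − 34.875)² / 34.875 = 7.4556
  white: (5 − 5.8125)² / 5.8125 = 0.1136
χ² = 4.4822 + 7.4556 + 0.1136 = 12.0514 ≈ 12.051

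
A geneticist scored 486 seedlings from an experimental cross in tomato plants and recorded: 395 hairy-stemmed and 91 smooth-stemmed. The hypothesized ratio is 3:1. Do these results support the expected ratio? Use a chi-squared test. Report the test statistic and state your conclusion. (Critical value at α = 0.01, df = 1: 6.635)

10.209; not consistent

Total ratio parts = 4. Expected numbers out of 486:
  hairy-stemmed: 486 × 3/4 = 364.5
  smooth-stemmed: 486 × 1/4 = 121.5
χ² = Σ (O − E)² / E
  hairy-stemmed: (395 − 364.5)² / 364.5 = 2.5521
  smooth-stemmed: (91 − 121.5)² / 121.5 = 7.6564
χ² = 2.5521 + 7.6564 = 10.2085 ≈ 10.209
Degrees of freedom = 2 − 1 = 1; critical value at α = 0.01 is 6.635.
Since 10.209 > 6.635, we reject the null hypothesis — the data do not fit the 3:1 ratio.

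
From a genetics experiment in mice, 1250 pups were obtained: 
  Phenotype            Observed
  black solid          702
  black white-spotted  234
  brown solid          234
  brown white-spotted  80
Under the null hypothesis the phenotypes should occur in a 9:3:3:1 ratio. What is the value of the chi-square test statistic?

0.048

Under the 9:3:3:1 hypothesis (Σ ratio = 16, N = 1250):
  black solid: 1250 × 9/16 = 703.125
  black white-spotted: 1250 × 3/16 = 234.375
  brown solid: 1250 × 3/16 = 234.375
  brown white-spotted: 1250 × 1/16 = 78.125
χ² = Σ (O − E)² / E
  black solid: (702 − 703.125)² / 703.125 = 0.0018
  black white-spotted: (234 − 234.375)² / 234.375 = 0.0006
  brown solid: (234 − 234.375)² / 234.375 = 0.0006
  brown white-spotted: (80 − 78.125)² / 78.125 = 0.0450
χ² = 0.0018 + 0.0006 + 0.0006 + 0.0450 = 0.048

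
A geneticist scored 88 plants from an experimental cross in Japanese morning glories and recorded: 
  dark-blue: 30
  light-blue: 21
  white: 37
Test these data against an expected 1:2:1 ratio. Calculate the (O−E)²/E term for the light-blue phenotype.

12.023

The 1:2:1 ratio has 4 parts, so with N = 88 the expected counts are:
  dark-blue: 88 × 1/4 = 22
  light-blue: 88 × 2/4 = 44
  white: 88 × 1/4 = 22
Contribution of light-blue: (21 − 44)² / 44 = 12.0227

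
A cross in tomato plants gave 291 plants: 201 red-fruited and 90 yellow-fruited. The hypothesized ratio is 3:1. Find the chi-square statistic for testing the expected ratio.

5.454

The 3:1 ratio has 4 parts, so with N = 291 the expected counts are:
  red-fruited: 291 × 3/4 = 218.25
  yellow-fruited: 291 × 1/4 = 72.75
χ² = Σ (O − E)² / E
  red-fruited: (201 − 218.25)² / 218.25 = 1.3634
  yellow-fruited: (90 − 72.75)² / 72.75 = 4.0902
χ² = 1.3634 + 4.0902 = 5.4536 ≈ 5.454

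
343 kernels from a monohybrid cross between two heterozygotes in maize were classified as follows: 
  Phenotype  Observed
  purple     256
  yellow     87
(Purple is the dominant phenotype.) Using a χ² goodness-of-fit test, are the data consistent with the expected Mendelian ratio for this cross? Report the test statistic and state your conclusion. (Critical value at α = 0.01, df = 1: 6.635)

For a monohybrid cross between heterozygotes with complete dominance, the expected phenotypic ratio is 3:1.
The 3:1 ratio has 4 parts, so with N = 343 the expected counts are:
  purple: 343 × 3/4 = 257.25
  yellow: 343 × 1/4 = 85.75
χ² = Σ (O − E)² / E
  purple: (256 − 257.25)² / 257.25 = 0.0061
  yellow: (87 − 85.75)² / 85.75 = 0.0182
χ² = 0.0061 + 0.0182 = 0.0243 ≈ 0.024
Degrees of freedom = 2 − 1 = 1; critical value at α = 0.01 is 6.635.
Since 0.024 < 6.635, we fail to reject the null hypothesis — the data are consistent with the 3:1 ratio.

0.024; consistent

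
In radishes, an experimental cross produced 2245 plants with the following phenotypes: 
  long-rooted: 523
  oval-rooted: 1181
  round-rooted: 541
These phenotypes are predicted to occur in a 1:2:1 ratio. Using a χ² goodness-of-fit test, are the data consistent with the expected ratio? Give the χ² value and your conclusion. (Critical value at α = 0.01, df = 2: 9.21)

Expected counts for N = 2245 under a 1:2:1 ratio (total parts = 4):
  long-rooted: 2245 × 1/4 = 561.25
  oval-rooted: 2245 × 2/4 = 1122.5
  round-rooted: 2245 × 1/4 = 561.25
χ² = Σ (O − E)² / E
  long-rooted: (523 − 561.25)² / 561.25 = 2.6068
  oval-rooted: (1181 − 1122.5)² / 1122.5 = 3.0488
  round-rooted: (541 − 561.25)² / 561.25 = 0.7306
χ² = 2.6068 + 3.0488 + 0.7306 = 6.3862 ≈ 6.386
Degrees of freedom = 3 − 1 = 2; critical value at α = 0.01 is 9.21.
Since 6.386 < 9.21, we fail to reject the null hypothesis — the data are consistent with the 1:2:1 ratio.

6.386; consistent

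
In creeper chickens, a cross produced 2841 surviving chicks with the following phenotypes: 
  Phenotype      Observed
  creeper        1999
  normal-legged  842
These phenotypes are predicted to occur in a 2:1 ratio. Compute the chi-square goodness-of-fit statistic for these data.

Under the 2:1 hypothesis (Σ ratio = 3, N = 2841):
  creeper: 2841 × 2/3 = 1894
  normal-legged: 2841 × 1/3 = 947
χ² = Σ (O − E)² / E
  creeper: (1999 − 1894)² / 1894 = 5.8210
  normal-legged: (842 − 947)² / 947 = 11.6420
χ² = 5.8210 + 11.6420 = 17.463

17.463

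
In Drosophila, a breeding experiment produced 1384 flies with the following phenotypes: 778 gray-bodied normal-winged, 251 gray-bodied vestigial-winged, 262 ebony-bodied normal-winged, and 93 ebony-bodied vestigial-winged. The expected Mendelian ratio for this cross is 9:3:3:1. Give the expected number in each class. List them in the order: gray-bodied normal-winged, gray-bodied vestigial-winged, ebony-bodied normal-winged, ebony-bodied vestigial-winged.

778.5, 259.5, 259.5, 86.5

Total ratio parts = 16. Expected numbers out of 1384:
  gray-bodied normal-winged: 1384 × 9/16 = 778.5
  gray-bodied vestigial-winged: 1384 × 3/16 = 259.5
  ebony-bodied normal-winged: 1384 × 3/16 = 259.5
  ebony-bodied vestigial-winged: 1384 × 1/16 = 86.5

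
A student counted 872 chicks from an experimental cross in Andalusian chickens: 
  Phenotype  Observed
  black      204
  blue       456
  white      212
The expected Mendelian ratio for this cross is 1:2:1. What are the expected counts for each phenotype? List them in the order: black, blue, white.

218, 436, 218

Under the 1:2:1 hypothesis (Σ ratio = 4, N = 872):
  black: 872 × 1/4 = 218
  blue: 872 × 2/4 = 436
  white: 872 × 1/4 = 218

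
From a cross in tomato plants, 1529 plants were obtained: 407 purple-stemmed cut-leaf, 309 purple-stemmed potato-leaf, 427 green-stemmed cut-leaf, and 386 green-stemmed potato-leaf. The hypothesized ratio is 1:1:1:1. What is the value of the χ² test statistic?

Total ratio parts = 4. Expected numbers out of 1529:
  purple-stemmed cut-leaf: 1529 × 1/4 = 382.25
  purple-stemmed potato-leaf: 1529 × 1/4 = 382.25
  green-stemmed cut-leaf: 1529 × 1/4 = 382.25
  green-stemmed potato-leaf: 1529 × 1/4 = 382.25
χ² = Σ (O − E)² / E
  purple-stemmed cut-leaf: (407 − 382.25)² / 382.25 = 1.6025
  purple-stemmed potato-leaf: (309 − 382.25)² / 382.25 = 14.0368
  green-stemmed cut-leaf: (427 − 382.25)² / 382.25 = 5.2389
  green-stemmed potato-leaf: (386 − 382.25)² / 382.25 = 0.0368
χ² = 1.6025 + 14.0368 + 5.2389 + 0.0368 = 20.915

20.915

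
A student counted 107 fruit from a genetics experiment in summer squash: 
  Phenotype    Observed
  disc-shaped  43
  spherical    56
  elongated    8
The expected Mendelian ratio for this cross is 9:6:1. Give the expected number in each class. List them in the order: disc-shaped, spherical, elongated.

60.1875, 40.125, 6.6875

Under the 9:6:1 hypothesis (Σ ratio = 16, N = 107):
  disc-shaped: 107 × 9/16 = 60.1875
  spherical: 107 × 6/16 = 40.125
  elongated: 107 × 1/16 = 6.6875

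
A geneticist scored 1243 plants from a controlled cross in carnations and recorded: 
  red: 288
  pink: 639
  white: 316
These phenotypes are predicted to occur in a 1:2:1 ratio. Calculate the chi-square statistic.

2.247

The 1:2:1 ratio has 4 parts, so with N = 1243 the expected counts are:
  red: 1243 × 1/4 = 310.75
  pink: 1243 × 2/4 = 621.5
  white: 1243 × 1/4 = 310.75
χ² = Σ (O − E)² / E
  red: (288 − 310.75)² / 310.75 = 1.6655
  pink: (639 − 621.5)² / 621.5 = 0.4928
  white: (316 − 310.75)² / 310.75 = 0.0887
χ² = 1.6655 + 0.4928 + 0.0887 = 2.247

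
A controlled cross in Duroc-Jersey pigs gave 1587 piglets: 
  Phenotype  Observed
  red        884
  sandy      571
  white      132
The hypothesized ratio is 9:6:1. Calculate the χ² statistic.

The 9:6:1 ratio has 16 parts, so with N = 1587 the expected counts are:
  red: 1587 × 9/16 = 892.6875
  sandy: 1587 × 6/16 = 595.125
  white: 1587 × 1/16 = 99.1875
χ² = Σ (O − E)² / E
  red: (884 − 892.6875)² / 892.6875 = 0.0845
  sandy: (571 − 595.125)² / 595.125 = 0.9780
  white: (132 − 99.1875)² / 99.1875 = 10.8548
χ² = 0.0845 + 0.9780 + 10.8548 = 11.9173 ≈ 11.917

11.917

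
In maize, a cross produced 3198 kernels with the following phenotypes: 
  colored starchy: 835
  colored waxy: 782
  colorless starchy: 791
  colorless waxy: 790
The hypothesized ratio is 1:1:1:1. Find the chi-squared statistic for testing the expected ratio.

Total ratio parts = 4. Expected numbers out of 3198:
  colored starchy: 3198 × 1/4 = 799.5
  colored waxy: 3198 × 1/4 = 799.5
  colorless starchy: 3198 × 1/4 = 799.5
  colorless waxy: 3198 × 1/4 = 799.5
χ² = Σ (O − E)² / E
  colored starchy: (835 − 799.5)² / 799.5 = 1.5763
  colored waxy: (782 − 799.5)² / 799.5 = 0.3831
  colorless starchy: (791 − 799.5)² / 799.5 = 0.0904
  colorless waxy: (790 − 799.5)² / 799.5 = 0.1129
χ² = 1.5763 + 0.3831 + 0.0904 + 0.1129 = 2.1627 ≈ 2.163

2.163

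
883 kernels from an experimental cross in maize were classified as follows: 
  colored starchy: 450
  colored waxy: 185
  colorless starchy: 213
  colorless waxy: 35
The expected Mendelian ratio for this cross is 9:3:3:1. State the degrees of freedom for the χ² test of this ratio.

3

A goodness-of-fit test with 4 phenotype classes has df = 4 − 1 = 3.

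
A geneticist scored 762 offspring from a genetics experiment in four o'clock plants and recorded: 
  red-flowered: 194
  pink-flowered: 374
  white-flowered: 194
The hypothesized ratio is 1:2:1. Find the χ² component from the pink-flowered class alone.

The 1:2:1 ratio has 4 parts, so with N = 762 the expected counts are:
  red-flowered: 762 × 1/4 = 190.5
  pink-flowered: 762 × 2/4 = 381
  white-flowered: 762 × 1/4 = 190.5
Contribution of pink-flowered: (374 − 381)² / 381 = 0.1286

0.129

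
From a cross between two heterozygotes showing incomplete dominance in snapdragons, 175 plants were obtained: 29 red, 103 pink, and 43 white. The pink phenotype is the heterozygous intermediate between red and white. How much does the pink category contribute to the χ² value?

With incomplete dominance, a heterozygote × heterozygote cross gives a 1:2:1 phenotypic ratio.
Under the 1:2:1 hypothesis (Σ ratio = 4, N = 175):
  red: 175 × 1/4 = 43.75
  pink: 175 × 2/4 = 87.5
  white: 175 × 1/4 = 43.75
Contribution of pink: (103 − 87.5)² / 87.5 = 2.7457

2.746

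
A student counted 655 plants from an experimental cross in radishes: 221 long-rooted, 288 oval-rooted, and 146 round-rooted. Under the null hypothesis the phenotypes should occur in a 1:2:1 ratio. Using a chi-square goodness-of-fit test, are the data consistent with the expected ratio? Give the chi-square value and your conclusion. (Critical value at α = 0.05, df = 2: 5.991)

The 1:2:1 ratio has 4 parts, so with N = 655 the expected counts are:
  long-rooted: 655 × 1/4 = 163.75
  oval-rooted: 655 × 2/4 = 327.5
  round-rooted: 655 × 1/4 = 163.75
χ² = Σ (O − E)² / E
  long-rooted: (221 − 163.75)² / 163.75 = 20.0156
  oval-rooted: (288 − 327.5)² / 327.5 = 4.7641
  round-rooted: (146 − 163.75)² / 163.75 = 1.9240
χ² = 20.0156 + 4.7641 + 1.9240 = 26.7037 ≈ 26.704
Degrees of freedom = 3 − 1 = 2; critical value at α = 0.05 is 5.991.
Since 26.704 > 5.991, we reject the null hypothesis — the data do not fit the 1:2:1 ratio.

26.704; not consistent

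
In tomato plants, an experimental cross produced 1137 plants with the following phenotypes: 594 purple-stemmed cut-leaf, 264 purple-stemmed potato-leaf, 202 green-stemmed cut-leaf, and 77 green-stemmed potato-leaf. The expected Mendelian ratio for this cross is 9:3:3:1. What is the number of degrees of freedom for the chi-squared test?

A goodness-of-fit test with 4 phenotype classes has df = 4 − 1 = 3.

3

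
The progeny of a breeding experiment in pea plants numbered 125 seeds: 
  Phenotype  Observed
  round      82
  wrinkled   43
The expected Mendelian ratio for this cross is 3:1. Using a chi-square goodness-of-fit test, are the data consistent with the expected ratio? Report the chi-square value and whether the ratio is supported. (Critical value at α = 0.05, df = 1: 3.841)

5.891; not consistent

Under the 3:1 hypothesis (Σ ratio = 4, N = 125):
  round: 125 × 3/4 = 93.75
  wrinkled: 125 × 1/4 = 31.25
χ² = Σ (O − E)² / E
  round: (82 − 93.75)² / 93.75 = 1.4727
  wrinkled: (43 − 31.25)² / 31.25 = 4.4180
χ² = 1.4727 + 4.4180 = 5.8907 ≈ 5.891
Degrees of freedom = 2 − 1 = 1; critical value at α = 0.05 is 3.841.
Since 5.891 > 3.841, we reject the null hypothesis — the data do not fit the 3:1 ratio.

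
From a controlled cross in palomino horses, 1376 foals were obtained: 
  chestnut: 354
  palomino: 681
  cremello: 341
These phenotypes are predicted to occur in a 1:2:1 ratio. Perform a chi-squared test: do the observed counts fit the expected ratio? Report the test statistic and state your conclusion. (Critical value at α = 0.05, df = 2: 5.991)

Under the 1:2:1 hypothesis (Σ ratio = 4, N = 1376):
  chestnut: 1376 × 1/4 = 344
  palomino: 1376 × 2/4 = 688
  cremello: 1376 × 1/4 = 344
χ² = Σ (O − E)² / E
  chestnut: (354 − 344)² / 344 = 0.2907
  palomino: (681 − 688)² / 688 = 0.0712
  cremello: (341 − 344)² / 344 = 0.0262
χ² = 0.2907 + 0.0712 + 0.0262 = 0.3881 ≈ 0.388
Degrees of freedom = 3 − 1 = 2; critical value at α = 0.05 is 5.991.
Since 0.388 < 5.991, we fail to reject the null hypothesis — the data are consistent with the 1:2:1 ratio.

0.388; consistent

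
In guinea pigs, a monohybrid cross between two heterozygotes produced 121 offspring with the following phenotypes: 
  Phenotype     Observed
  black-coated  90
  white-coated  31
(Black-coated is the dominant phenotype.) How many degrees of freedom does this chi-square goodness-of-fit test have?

For a monohybrid cross between heterozygotes with complete dominance, the expected phenotypic ratio is 3:1.
A goodness-of-fit test with 2 phenotype classes has df = 2 − 1 = 1.

1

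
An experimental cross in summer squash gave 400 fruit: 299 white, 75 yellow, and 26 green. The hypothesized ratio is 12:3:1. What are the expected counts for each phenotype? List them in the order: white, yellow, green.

Expected counts for N = 400 under a 12:3:1 ratio (total parts = 16):
  white: 400 × 12/16 = 300
  yellow: 400 × 3/16 = 75
  green: 400 × 1/16 = 25

300, 75, 25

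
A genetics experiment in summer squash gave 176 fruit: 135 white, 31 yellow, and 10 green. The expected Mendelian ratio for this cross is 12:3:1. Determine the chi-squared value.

0.280

Under the 12:3:1 hypothesis (Σ ratio = 16, N = 176):
  white: 176 × 12/16 = 132
  yellow: 176 × 3/16 = 33
  green: 176 × 1/16 = 11
χ² = Σ (O − E)² / E
  white: (135 − 132)² / 132 = 0.0682
  yellow: (31 − 33)² / 33 = 0.1212
  green: (10 − 11)² / 11 = 0.0909
χ² = 0.0682 + 0.1212 + 0.0909 = 0.2803 ≈ 0.280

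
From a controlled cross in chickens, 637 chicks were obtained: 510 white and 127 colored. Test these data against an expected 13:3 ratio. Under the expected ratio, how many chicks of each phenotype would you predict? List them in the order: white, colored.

517.5625, 119.4375

Under the 13:3 hypothesis (Σ ratio = 16, N = 637):
  white: 637 × 13/16 = 517.5625
  colored: 637 × 3/16 = 119.4375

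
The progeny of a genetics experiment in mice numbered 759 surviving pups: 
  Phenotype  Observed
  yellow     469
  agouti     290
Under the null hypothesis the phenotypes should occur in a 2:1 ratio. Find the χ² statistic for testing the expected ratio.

8.117

Total ratio parts = 3. Expected numbers out of 759:
  yellow: 759 × 2/3 = 506
  agouti: 759 × 1/3 = 253
χ² = Σ (O − E)² / E
  yellow: (469 − 506)² / 506 = 2.7055
  agouti: (290 − 253)² / 253 = 5.4111
χ² = 2.7055 + 5.4111 = 8.1166 ≈ 8.117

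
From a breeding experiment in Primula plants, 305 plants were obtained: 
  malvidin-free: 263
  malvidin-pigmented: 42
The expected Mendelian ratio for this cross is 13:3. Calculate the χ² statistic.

Expected counts for N = 305 under a 13:3 ratio (total parts = 16):
  malvidin-free: 305 × 13/16 = 247.8125
  malvidin-pigmented: 305 × 3/16 = 57.1875
χ² = Σ (O − E)² / E
  malvidin-free: (263 − 247.8125)² / 247.8125 = 0.9308
  malvidin-pigmented: (42 − 57.1875)² / 57.1875 = 4.0334
χ² = 0.9308 + 4.0334 = 4.9642 ≈ 4.964

4.964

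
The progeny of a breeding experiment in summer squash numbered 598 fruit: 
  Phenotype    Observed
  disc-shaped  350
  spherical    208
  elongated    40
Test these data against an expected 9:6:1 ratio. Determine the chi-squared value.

1.914

Under the 9:6:1 hypothesis (Σ ratio = 16, N = 598):
  disc-shaped: 598 × 9/16 = 336.375
  spherical: 598 × 6/16 = 224.25
  elongated: 598 × 1/16 = 37.375
χ² = Σ (O − E)² / E
  disc-shaped: (350 − 336.375)² / 336.375 = 0.5519
  spherical: (208 − 224.25)² / 224.25 = 1.1775
  elongated: (40 − 37.375)² / 37.375 = 0.1844
χ² = 0.5519 + 1.1775 + 0.1844 = 1.9138 ≈ 1.914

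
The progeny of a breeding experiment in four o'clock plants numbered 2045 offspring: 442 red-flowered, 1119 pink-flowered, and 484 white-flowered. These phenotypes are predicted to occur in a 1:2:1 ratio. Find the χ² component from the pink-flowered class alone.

Expected counts for N = 2045 under a 1:2:1 ratio (total parts = 4):
  red-flowered: 2045 × 1/4 = 511.25
  pink-flowered: 2045 × 2/4 = 1022.5
  white-flowered: 2045 × 1/4 = 511.25
Contribution of pink-flowered: (1119 − 1022.5)² / 1022.5 = 9.1073

9.107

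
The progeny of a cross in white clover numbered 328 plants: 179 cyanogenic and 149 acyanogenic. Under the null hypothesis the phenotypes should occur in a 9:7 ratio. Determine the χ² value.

0.375

The 9:7 ratio has 16 parts, so with N = 328 the expected counts are:
  cyanogenic: 328 × 9/16 = 184.5
  acyanogenic: 328 × 7/16 = 143.5
χ² = Σ (O − E)² / E
  cyanogenic: (179 − 184.5)² / 184.5 = 0.1640
  acyanogenic: (149 − 143.5)² / 143.5 = 0.2108
χ² = 0.1640 + 0.2108 = 0.3748 ≈ 0.375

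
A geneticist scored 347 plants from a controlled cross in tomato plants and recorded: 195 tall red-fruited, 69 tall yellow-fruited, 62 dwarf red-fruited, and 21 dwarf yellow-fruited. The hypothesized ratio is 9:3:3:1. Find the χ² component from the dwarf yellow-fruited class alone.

Total ratio parts = 16. Expected numbers out of 347:
  tall red-fruited: 347 × 9/16 = 195.1875
  tall yellow-fruited: 347 × 3/16 = 65.0625
  dwarf red-fruited: 347 × 3/16 = 65.0625
  dwarf yellow-fruited: 347 × 1/16 = 21.6875
Contribution of dwarf yellow-fruited: (21 − 21.6875)² / 21.6875 = 0.0218

0.022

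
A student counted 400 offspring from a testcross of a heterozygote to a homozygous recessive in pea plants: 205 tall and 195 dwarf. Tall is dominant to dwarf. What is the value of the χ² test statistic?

0.250

A testcross of a heterozygote (Aa × aa) gives a 1:1 phenotypic ratio.
Expected counts for N = 400 under a 1:1 ratio (total parts = 2):
  tall: 400 × 1/2 = 200
  dwarf: 400 × 1/2 = 200
χ² = Σ (O − E)² / E
  tall: (205 − 200)² / 200 = 0.1250
  dwarf: (195 − 200)² / 200 = 0.1250
χ² = 0.1250 + 0.1250 = 0.250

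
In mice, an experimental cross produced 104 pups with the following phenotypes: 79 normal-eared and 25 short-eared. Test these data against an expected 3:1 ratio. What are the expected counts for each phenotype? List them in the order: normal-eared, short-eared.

78, 26

The 3:1 ratio has 4 parts, so with N = 104 the expected counts are:
  normal-eared: 104 × 3/4 = 78
  short-eared: 104 × 1/4 = 26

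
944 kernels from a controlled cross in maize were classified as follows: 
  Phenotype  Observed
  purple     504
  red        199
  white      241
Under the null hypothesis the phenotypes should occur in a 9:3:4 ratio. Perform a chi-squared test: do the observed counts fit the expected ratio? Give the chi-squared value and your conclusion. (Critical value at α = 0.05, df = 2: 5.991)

4.213; consistent

Under the 9:3:4 hypothesis (Σ ratio = 16, N = 944):
  purple: 944 × 9/16 = 531
  red: 944 × 3/16 = 177
  white: 944 × 4/16 = 236
χ² = Σ (O − E)² / E
  purple: (504 − 531)² / 531 = 1.3729
  red: (199 − 177)² / 177 = 2.7345
  white: (241 − 236)² / 236 = 0.1059
χ² = 1.3729 + 2.7345 + 0.1059 = 4.2133 ≈ 4.213
Degrees of freedom = 3 − 1 = 2; critical value at α = 0.05 is 5.991.
Since 4.213 < 5.991, we fail to reject the null hypothesis — the data are consistent with the 9:3:4 ratio.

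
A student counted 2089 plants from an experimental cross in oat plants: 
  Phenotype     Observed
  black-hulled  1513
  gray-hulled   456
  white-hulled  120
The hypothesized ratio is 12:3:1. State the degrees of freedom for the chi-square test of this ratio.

2

A goodness-of-fit test with 3 phenotype classes has df = 3 − 1 = 2.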